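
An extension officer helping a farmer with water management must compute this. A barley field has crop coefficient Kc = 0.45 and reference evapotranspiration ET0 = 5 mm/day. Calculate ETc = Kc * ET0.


ETc = Kc * ET0
    = 0.45 * 5
    = 2.25 mm/day


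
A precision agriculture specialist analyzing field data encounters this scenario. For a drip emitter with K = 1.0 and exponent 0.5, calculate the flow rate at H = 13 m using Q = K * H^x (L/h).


Q = K * H^x
  = 1.0 * 13^0.5
  = 1.0 * 3.6056
  = 3.61 L/h


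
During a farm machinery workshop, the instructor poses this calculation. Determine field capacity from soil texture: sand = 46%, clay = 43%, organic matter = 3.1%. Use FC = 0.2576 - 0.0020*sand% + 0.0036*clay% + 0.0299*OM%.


FC = 0.2576 - 0.0020*46 + 0.0036*43 + 0.0299*3.1
   = 0.2576 - 0.0920 + 0.1548 + 0.0927
   = 0.4131


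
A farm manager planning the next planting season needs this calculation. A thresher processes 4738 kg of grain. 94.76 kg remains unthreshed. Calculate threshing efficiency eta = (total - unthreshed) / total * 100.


eta = (total - unthreshed) / total * 100
    = (4738 - 94.76) / 4738 * 100
    = 4643.24 / 4738 * 100
    = 98%


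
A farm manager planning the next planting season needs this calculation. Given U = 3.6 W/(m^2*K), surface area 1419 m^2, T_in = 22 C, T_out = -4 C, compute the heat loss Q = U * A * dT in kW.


dT = 22 - (-4) = 26 K
Q = U * A * dT
  = 3.6 * 1419 * 26
  = 132818.40 W = 132.82 kW


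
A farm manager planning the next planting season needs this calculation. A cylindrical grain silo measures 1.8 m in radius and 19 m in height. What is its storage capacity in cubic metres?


V = pi * r^2 * h
  = pi * 1.8^2 * 19
  = pi * 3.24 * 19
  = 193.40 m^3


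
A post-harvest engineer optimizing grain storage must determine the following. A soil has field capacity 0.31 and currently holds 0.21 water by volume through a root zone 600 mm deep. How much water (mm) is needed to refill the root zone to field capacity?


SMD = (FC - theta) * D
    = (0.31 - 0.21) * 600
    = 0.100 * 600
    = 60 mm


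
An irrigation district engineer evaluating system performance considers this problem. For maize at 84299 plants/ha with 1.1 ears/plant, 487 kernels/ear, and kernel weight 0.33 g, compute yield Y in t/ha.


Y = density * ears * kernels * kw
  = 84299 * 1.1 * 487 * 0.33 g/ha
  = 14902461.52 g/ha
  = 14902.46 kg/ha = 14.90 t/ha


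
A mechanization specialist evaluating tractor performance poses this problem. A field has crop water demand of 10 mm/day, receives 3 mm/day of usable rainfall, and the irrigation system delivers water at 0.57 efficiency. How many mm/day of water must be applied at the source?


IWR = (ETc - Pe) / Ea
    = (10 - 3) / 0.57
    = 7 / 0.57
    = 12.28 mm/day


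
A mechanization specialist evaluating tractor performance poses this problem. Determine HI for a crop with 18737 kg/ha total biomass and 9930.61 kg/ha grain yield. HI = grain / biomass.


HI = grain_yield / biomass
   = 9930.61 / 18737
   = 0.53


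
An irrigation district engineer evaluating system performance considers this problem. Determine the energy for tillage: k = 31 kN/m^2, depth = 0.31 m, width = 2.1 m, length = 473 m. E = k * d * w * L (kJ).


E = k * d * w * L
  = 31 * 0.31 * 2.1 * 473
  = 9545.61 kJ


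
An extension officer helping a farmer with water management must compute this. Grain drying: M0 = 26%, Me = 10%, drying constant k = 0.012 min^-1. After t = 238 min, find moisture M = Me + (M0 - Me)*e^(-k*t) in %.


M = Me + (M0 - Me) * e^(-k*t)
  = 10 + (26 - 10) * e^(-0.012*238)
  = 10 + 16 * e^(-2.856)
  = 10 + 16 * 0.05750
  = 10 + 0.9200
  = 10.92%


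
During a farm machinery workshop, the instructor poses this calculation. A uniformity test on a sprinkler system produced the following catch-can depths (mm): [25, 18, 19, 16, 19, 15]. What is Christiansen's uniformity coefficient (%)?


xbar = 112 / 6 = 18.667
sum|xi - xbar| = 14
CU = 100 * (1 - 14 / (6 * 18.667))
   = 100 * (1 - 0.1250)
   = 87.50%


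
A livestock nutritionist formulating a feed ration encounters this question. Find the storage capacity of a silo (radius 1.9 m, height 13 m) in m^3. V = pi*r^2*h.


V = pi * r^2 * h
  = pi * 1.9^2 * 13
  = pi * 3.61 * 13
  = 147.43 m^3


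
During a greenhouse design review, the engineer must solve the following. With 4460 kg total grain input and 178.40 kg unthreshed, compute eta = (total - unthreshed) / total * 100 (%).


eta = (total - unthreshed) / total * 100
    = (4460 - 178.40) / 4460 * 100
    = 4281.60 / 4460 * 100
    = 96%


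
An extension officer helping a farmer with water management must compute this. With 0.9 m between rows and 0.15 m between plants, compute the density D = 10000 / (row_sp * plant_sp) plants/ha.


D = 10000 / (row_sp * plant_sp)
  = 10000 / (0.9 * 0.15)
  = 10000 / 0.1350
  = 74074.07 plants/ha


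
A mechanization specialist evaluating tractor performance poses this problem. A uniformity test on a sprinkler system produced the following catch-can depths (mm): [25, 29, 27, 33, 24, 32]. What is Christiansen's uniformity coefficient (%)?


xbar = 170 / 6 = 28.333
sum|xi - xbar| = 18
CU = 100 * (1 - 18 / (6 * 28.333))
   = 100 * (1 - 0.1059)
   = 89.41%


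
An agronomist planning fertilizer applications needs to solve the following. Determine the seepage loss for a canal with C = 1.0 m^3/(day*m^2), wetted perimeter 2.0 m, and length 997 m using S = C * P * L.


S = C * P * L
  = 1.0 * 2.0 * 997
  = 1994 m^3/day


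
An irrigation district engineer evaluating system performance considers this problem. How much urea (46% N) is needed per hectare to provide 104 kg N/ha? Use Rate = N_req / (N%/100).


Rate = N_required / (N_content / 100)
     = 104 / (46 / 100)
     = 104 / 0.46
     = 226.09 kg/ha


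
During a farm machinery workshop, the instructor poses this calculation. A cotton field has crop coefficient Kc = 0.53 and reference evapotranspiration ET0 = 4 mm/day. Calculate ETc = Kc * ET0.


ETc = Kc * ET0
    = 0.53 * 4
    = 2.12 mm/day


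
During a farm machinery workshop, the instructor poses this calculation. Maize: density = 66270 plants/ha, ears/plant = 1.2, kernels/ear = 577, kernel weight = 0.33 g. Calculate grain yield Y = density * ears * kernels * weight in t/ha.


Y = density * ears * kernels * kw
  = 66270 * 1.2 * 577 * 0.33 g/ha
  = 15142164.84 g/ha
  = 15142.16 kg/ha = 15.14 t/ha


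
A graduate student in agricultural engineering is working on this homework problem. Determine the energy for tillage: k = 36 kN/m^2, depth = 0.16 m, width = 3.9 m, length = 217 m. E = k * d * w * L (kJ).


E = k * d * w * L
  = 36 * 0.16 * 3.9 * 217
  = 4874.69 kJ


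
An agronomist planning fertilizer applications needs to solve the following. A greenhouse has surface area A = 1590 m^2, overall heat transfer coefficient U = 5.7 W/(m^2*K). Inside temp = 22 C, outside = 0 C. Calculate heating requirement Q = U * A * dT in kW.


dT = 22 - (0) = 22 K
Q = U * A * dT
  = 5.7 * 1590 * 22
  = 199386 W = 199.39 kW


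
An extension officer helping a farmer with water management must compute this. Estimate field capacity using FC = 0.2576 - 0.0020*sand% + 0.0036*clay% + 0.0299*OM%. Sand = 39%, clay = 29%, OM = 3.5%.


FC = 0.2576 - 0.0020*39 + 0.0036*29 + 0.0299*3.5
   = 0.2576 - 0.0780 + 0.1044 + 0.1047
   = 0.3887


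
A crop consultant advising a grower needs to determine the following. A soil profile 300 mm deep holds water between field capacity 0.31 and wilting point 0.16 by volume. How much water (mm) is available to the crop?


AW = (FC - WP) * D
   = (0.31 - 0.16) * 300
   = 0.15 * 300
   = 45 mm


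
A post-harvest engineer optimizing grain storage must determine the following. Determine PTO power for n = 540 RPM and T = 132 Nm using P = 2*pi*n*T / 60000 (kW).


P = 2*pi*n*T / 60000
  = 2*pi * 540 * 132 / 60000
  = 447865.45 / 60000
  = 7.46 kW


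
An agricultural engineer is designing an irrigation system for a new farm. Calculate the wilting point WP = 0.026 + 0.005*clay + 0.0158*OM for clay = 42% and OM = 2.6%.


WP = 0.026 + 0.005*42 + 0.0158*2.6
   = 0.026 + 0.2100 + 0.0411
   = 0.2771


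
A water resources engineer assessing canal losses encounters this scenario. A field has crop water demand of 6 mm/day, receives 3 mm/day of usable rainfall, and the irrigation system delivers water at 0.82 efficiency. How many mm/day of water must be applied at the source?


IWR = (ETc - Pe) / Ea
    = (6 - 3) / 0.82
    = 3 / 0.82
    = 3.66 mm/day


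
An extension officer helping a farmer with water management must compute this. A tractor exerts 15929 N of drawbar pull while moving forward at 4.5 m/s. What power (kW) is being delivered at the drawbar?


P = F * v / 1000
  = 15929 * 4.5 / 1000
  = 71680.50 / 1000
  = 71.68 kW


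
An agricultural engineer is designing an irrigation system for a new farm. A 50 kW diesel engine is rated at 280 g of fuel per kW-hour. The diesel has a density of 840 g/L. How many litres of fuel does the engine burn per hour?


FC = P * BSFC / rho_fuel
   = 50 * 280 / 840
   = 14000 / 840
   = 16.67 L/h


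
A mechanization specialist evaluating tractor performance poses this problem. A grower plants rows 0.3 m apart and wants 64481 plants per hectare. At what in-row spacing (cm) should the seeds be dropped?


spacing = 10000 / (row_sp * density)
        = 10000 / (0.3 * 64481)
        = 10000 / 19344.30
        = 0.51695 m = 51.69 cm


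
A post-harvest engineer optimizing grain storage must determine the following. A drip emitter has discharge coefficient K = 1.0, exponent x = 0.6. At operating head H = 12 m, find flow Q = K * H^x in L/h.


Q = K * H^x
  = 1.0 * 12^0.6
  = 1.0 * 4.4413
  = 4.44 L/h


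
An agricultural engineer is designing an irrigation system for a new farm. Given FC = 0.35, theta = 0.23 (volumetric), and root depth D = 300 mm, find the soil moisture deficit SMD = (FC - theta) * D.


SMD = (FC - theta) * D
    = (0.35 - 0.23) * 300
    = 0.120 * 300
    = 36 mm


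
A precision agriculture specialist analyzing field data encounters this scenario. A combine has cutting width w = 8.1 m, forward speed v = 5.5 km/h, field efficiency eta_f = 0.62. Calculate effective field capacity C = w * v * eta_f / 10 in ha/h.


C = w * v * eta_f / 10
  = 8.1 * 5.5 * 0.62 / 10
  = 27.62 / 10
  = 2.76 ha/h


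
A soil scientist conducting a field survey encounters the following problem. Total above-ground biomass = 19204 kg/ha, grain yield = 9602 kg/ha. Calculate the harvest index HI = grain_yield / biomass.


HI = grain_yield / biomass
   = 9602 / 19204
   = 0.50


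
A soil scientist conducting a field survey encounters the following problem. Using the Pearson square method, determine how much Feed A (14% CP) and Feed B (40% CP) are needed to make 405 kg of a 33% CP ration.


parts_A = CP_b - target = 40 - 33 = 7
parts_B = target - CP_a = 33 - 14 = 19
total_parts = 7 + 19 = 26
Feed A = 405 * 7 / 26 = 109.04 kg
Feed B = 405 * 19 / 26 = 295.96 kg

109.04 kg


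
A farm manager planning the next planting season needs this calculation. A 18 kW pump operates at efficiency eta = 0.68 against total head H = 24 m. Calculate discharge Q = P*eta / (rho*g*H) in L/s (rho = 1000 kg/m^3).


Q = (P * 1000 * eta) / (rho * g * H)
  = (18 * 1000 * 0.68) / (1000 * 9.81 * 24)
  = 12240 / 235440
  = 0.05199 m^3/s = 51.99 L/s


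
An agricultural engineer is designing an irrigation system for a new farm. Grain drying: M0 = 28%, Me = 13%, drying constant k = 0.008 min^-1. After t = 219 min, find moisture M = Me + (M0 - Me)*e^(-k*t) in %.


M = Me + (M0 - Me) * e^(-k*t)
  = 13 + (28 - 13) * e^(-0.008*219)
  = 13 + 15 * e^(-1.752)
  = 13 + 15 * 0.17343
  = 13 + 2.6014
  = 15.60%


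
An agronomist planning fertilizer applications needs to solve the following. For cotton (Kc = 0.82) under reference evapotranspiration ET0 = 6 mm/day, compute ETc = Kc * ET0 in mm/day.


ETc = Kc * ET0
    = 0.82 * 6
    = 4.92 mm/day


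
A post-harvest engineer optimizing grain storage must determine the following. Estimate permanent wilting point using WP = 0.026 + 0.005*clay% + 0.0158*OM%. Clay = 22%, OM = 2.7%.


WP = 0.026 + 0.005*22 + 0.0158*2.7
   = 0.026 + 0.1100 + 0.0427
   = 0.1787


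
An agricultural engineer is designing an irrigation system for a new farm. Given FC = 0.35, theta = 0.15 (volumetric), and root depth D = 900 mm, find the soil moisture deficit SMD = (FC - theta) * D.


SMD = (FC - theta) * D
    = (0.35 - 0.15) * 900
    = 0.200 * 900
    = 180 mm


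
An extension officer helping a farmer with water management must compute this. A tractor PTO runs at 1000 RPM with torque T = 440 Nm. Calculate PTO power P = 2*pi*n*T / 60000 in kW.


P = 2*pi*n*T / 60000
  = 2*pi * 1000 * 440 / 60000
  = 2764601.54 / 60000
  = 46.08 kW


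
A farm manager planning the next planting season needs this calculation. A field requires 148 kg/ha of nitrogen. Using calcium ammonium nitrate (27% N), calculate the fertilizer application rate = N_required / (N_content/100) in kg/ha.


Rate = N_required / (N_content / 100)
     = 148 / (27 / 100)
     = 148 / 0.27
     = 548.15 kg/ha


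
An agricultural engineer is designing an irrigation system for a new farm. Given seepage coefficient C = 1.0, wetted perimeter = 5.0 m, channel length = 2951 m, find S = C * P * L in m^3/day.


S = C * P * L
  = 1.0 * 5.0 * 2951
  = 14755 m^3/day


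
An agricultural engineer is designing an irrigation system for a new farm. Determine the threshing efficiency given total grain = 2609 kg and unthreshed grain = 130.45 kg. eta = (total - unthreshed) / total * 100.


eta = (total - unthreshed) / total * 100
    = (2609 - 130.45) / 2609 * 100
    = 2478.55 / 2609 * 100
    = 95%


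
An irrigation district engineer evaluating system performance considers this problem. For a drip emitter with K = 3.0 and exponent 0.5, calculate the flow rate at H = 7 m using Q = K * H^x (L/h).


Q = K * H^x
  = 3.0 * 7^0.5
  = 3.0 * 2.6458
  = 7.94 L/h


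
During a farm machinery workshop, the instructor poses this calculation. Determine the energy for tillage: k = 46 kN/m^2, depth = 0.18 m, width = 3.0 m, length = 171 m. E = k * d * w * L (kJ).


E = k * d * w * L
  = 46 * 0.18 * 3.0 * 171
  = 4247.64 kJ


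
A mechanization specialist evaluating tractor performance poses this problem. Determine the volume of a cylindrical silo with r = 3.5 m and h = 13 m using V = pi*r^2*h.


V = pi * r^2 * h
  = pi * 3.5^2 * 13
  = pi * 12.25 * 13
  = 500.30 m^3


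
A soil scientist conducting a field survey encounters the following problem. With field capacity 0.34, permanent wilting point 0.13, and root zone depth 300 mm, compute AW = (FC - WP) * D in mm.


AW = (FC - WP) * D
   = (0.34 - 0.13) * 300
   = 0.21 * 300
   = 63 mm


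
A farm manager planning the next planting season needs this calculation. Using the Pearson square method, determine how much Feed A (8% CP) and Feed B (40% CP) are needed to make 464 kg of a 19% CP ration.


parts_A = CP_b - target = 40 - 19 = 21
parts_B = target - CP_a = 19 - 8 = 11
total_parts = 21 + 11 = 32
Feed A = 464 * 21 / 32 = 304.50 kg
Feed B = 464 * 11 / 32 = 159.50 kg

304.50 kg


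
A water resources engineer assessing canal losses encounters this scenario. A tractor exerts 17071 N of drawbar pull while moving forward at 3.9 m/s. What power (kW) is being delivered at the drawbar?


P = F * v / 1000
  = 17071 * 3.9 / 1000
  = 66576.90 / 1000
  = 66.58 kW


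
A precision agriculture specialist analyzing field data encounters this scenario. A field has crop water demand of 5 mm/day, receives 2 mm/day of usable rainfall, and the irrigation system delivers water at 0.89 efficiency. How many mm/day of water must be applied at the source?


IWR = (ETc - Pe) / Ea
    = (5 - 2) / 0.89
    = 3 / 0.89
    = 3.37 mm/day


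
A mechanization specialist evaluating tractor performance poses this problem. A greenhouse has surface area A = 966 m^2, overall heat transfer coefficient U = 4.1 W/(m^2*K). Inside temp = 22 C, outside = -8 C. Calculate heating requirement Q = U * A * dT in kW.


dT = 22 - (-8) = 30 K
Q = U * A * dT
  = 4.1 * 966 * 30
  = 118818 W = 118.82 kW


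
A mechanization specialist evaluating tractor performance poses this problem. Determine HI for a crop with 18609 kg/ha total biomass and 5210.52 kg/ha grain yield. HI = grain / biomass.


HI = grain_yield / biomass
   = 5210.52 / 18609
   = 0.28


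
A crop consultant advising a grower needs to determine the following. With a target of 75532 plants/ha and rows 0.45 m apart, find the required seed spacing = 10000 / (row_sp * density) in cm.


spacing = 10000 / (row_sp * density)
        = 10000 / (0.45 * 75532)
        = 10000 / 33989.40
        = 0.29421 m = 29.42 cm


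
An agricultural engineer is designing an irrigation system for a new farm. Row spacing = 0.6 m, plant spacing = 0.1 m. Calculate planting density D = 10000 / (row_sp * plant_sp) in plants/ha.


D = 10000 / (row_sp * plant_sp)
  = 10000 / (0.6 * 0.1)
  = 10000 / 0.0600
  = 166666.67 plants/ha


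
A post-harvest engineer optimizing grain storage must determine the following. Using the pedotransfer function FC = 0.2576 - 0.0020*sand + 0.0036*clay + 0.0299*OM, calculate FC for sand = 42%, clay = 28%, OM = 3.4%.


FC = 0.2576 - 0.0020*42 + 0.0036*28 + 0.0299*3.4
   = 0.2576 - 0.0840 + 0.1008 + 0.1017
   = 0.3761


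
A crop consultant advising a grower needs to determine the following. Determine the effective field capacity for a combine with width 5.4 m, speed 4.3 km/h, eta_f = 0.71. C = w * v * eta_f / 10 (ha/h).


C = w * v * eta_f / 10
  = 5.4 * 4.3 * 0.71 / 10
  = 16.49 / 10
  = 1.65 ha/h


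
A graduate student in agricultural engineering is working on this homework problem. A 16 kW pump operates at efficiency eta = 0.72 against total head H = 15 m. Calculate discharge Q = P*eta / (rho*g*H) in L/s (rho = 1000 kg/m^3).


Q = (P * 1000 * eta) / (rho * g * H)
  = (16 * 1000 * 0.72) / (1000 * 9.81 * 15)
  = 11520 / 147150
  = 0.07829 m^3/s = 78.29 L/s


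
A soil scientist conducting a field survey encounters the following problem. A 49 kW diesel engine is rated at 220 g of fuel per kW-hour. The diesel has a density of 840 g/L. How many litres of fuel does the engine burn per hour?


FC = P * BSFC / rho_fuel
   = 49 * 220 / 840
   = 10780 / 840
   = 12.83 L/h


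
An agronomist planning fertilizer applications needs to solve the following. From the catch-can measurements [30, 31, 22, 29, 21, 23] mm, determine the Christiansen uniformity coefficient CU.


xbar = 156 / 6 = 26
sum|xi - xbar| = 24
CU = 100 * (1 - 24 / (6 * 26))
   = 100 * (1 - 0.1538)
   = 84.62%


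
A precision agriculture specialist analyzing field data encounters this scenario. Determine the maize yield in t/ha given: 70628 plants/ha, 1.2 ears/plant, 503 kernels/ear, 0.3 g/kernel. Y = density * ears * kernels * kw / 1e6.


Y = density * ears * kernels * kw
  = 70628 * 1.2 * 503 * 0.3 g/ha
  = 12789318.24 g/ha
  = 12789.32 kg/ha = 12.79 t/ha


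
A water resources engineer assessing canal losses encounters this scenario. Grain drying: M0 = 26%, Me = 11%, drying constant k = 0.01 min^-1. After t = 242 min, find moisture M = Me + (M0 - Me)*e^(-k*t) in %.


M = Me + (M0 - Me) * e^(-k*t)
  = 11 + (26 - 11) * e^(-0.01*242)
  = 11 + 15 * e^(-2.420)
  = 11 + 15 * 0.08892
  = 11 + 1.3338
  = 12.33%


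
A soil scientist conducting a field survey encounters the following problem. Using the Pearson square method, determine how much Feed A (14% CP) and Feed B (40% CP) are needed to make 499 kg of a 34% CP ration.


parts_A = CP_b - target = 40 - 34 = 6
parts_B = target - CP_a = 34 - 14 = 20
total_parts = 6 + 20 = 26
Feed A = 499 * 6 / 26 = 115.15 kg
Feed B = 499 * 20 / 26 = 383.85 kg

115.15 kg


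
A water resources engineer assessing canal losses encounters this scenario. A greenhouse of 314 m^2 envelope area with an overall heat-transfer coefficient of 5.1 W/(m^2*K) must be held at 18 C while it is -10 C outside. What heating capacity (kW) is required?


dT = 18 - (-10) = 28 K
Q = U * A * dT
  = 5.1 * 314 * 28
  = 44839.20 W = 44.84 kW


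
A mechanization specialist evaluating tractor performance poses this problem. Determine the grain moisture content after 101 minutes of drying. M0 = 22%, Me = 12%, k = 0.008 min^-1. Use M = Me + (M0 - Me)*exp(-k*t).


M = Me + (M0 - Me) * e^(-k*t)
  = 12 + (22 - 12) * e^(-0.008*101)
  = 12 + 10 * e^(-0.808)
  = 12 + 10 * 0.44575
  = 12 + 4.4575
  = 16.46%


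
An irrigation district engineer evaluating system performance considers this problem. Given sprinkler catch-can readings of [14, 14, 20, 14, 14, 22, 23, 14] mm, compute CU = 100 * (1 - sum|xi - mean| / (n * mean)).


xbar = 135 / 8 = 16.875
sum|xi - xbar| = 28.750
CU = 100 * (1 - 28.750 / (8 * 16.875))
   = 100 * (1 - 0.2130)
   = 78.70%


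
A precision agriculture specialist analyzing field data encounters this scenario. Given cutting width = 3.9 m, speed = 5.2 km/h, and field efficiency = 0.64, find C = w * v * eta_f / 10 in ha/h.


C = w * v * eta_f / 10
  = 3.9 * 5.2 * 0.64 / 10
  = 12.98 / 10
  = 1.30 ha/h


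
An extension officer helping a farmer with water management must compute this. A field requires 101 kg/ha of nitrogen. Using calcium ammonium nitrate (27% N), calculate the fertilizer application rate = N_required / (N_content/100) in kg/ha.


Rate = N_required / (N_content / 100)
     = 101 / (27 / 100)
     = 101 / 0.27
     = 374.07 kg/ha


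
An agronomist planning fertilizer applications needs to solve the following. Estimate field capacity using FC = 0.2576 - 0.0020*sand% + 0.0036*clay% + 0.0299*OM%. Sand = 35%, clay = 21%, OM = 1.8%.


FC = 0.2576 - 0.0020*35 + 0.0036*21 + 0.0299*1.8
   = 0.2576 - 0.0700 + 0.0756 + 0.0538
   = 0.3170


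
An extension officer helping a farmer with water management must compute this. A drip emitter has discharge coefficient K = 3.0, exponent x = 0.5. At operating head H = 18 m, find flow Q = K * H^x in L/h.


Q = K * H^x
  = 3.0 * 18^0.5
  = 3.0 * 4.2426
  = 12.73 L/h


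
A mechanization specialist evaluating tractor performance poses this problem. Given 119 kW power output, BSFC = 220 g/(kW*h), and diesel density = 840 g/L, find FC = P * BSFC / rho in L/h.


FC = P * BSFC / rho_fuel
   = 119 * 220 / 840
   = 26180 / 840
   = 31.17 L/h


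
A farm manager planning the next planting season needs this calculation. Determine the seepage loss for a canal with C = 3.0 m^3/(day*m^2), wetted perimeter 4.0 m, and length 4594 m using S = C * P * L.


S = C * P * L
  = 3.0 * 4.0 * 4594
  = 55128 m^3/day


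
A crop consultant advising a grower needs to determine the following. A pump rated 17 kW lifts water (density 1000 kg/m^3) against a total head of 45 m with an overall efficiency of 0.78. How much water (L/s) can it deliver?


Q = (P * 1000 * eta) / (rho * g * H)
  = (17 * 1000 * 0.78) / (1000 * 9.81 * 45)
  = 13260 / 441450
  = 0.03004 m^3/s = 30.04 L/s


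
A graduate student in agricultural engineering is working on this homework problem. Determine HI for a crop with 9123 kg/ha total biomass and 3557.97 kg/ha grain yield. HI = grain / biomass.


HI = grain_yield / biomass
   = 3557.97 / 9123
   = 0.39


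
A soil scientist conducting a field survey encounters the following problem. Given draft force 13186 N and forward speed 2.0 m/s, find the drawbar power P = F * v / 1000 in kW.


P = F * v / 1000
  = 13186 * 2.0 / 1000
  = 26372 / 1000
  = 26.37 kW


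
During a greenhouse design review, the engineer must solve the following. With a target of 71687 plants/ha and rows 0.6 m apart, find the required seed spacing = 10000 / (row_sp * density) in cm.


spacing = 10000 / (row_sp * density)
        = 10000 / (0.6 * 71687)
        = 10000 / 43012.20
        = 0.23249 m = 23.25 cm


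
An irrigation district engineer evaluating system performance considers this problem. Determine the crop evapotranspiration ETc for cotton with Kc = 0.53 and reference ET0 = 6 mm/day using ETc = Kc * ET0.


ETc = Kc * ET0
    = 0.53 * 6
    = 3.18 mm/day


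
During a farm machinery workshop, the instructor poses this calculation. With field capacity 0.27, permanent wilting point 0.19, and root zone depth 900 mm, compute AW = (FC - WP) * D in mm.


AW = (FC - WP) * D
   = (0.27 - 0.19) * 900
   = 0.08 * 900
   = 72 mm


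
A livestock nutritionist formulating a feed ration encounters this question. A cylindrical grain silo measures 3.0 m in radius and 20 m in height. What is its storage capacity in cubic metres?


V = pi * r^2 * h
  = pi * 3.0^2 * 20
  = pi * 9 * 20
  = 565.49 m^3


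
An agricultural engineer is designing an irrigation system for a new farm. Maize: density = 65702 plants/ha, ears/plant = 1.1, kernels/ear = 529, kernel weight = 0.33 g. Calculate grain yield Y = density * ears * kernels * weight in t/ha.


Y = density * ears * kernels * kw
  = 65702 * 1.1 * 529 * 0.33 g/ha
  = 12616557.95 g/ha
  = 12616.56 kg/ha = 12.62 t/ha


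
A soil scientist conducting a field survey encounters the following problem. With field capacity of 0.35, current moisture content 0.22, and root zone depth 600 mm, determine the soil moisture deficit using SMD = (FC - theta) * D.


SMD = (FC - theta) * D
    = (0.35 - 0.22) * 600
    = 0.130 * 600
    = 78 mm


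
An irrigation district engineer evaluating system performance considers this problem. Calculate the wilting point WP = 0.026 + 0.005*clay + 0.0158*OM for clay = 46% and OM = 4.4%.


WP = 0.026 + 0.005*46 + 0.0158*4.4
   = 0.026 + 0.2300 + 0.0695
   = 0.3255


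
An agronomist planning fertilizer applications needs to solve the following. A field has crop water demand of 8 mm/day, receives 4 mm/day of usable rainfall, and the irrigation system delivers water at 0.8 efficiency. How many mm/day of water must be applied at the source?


IWR = (ETc - Pe) / Ea
    = (8 - 4) / 0.8
    = 4 / 0.8
    = 5 mm/day


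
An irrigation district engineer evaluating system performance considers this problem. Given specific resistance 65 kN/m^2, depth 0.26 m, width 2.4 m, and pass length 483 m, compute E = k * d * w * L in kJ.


E = k * d * w * L
  = 65 * 0.26 * 2.4 * 483
  = 19590.48 kJ


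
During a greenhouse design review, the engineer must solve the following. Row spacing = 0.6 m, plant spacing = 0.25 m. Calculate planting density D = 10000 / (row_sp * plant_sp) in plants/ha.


D = 10000 / (row_sp * plant_sp)
  = 10000 / (0.6 * 0.25)
  = 10000 / 0.1500
  = 66666.67 plants/ha


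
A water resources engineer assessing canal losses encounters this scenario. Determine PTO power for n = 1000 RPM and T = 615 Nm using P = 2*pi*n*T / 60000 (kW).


P = 2*pi*n*T / 60000
  = 2*pi * 1000 * 615 / 60000
  = 3864158.96 / 60000
  = 64.40 kW


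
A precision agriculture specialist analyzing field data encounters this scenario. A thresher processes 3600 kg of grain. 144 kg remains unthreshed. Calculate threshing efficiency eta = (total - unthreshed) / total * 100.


eta = (total - unthreshed) / total * 100
    = (3600 - 144) / 3600 * 100
    = 3456 / 3600 * 100
    = 96%


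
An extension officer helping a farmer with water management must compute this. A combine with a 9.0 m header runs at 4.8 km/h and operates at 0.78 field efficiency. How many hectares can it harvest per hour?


C = w * v * eta_f / 10
  = 9.0 * 4.8 * 0.78 / 10
  = 33.70 / 10
  = 3.37 ha/h


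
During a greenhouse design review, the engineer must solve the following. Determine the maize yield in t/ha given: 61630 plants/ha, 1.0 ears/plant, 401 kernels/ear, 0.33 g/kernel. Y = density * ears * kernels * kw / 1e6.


Y = density * ears * kernels * kw
  = 61630 * 1.0 * 401 * 0.33 g/ha
  = 8155497.90 g/ha
  = 8155.50 kg/ha = 8.16 t/ha


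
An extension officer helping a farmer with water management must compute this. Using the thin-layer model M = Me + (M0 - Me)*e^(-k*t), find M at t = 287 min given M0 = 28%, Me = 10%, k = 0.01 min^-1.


M = Me + (M0 - Me) * e^(-k*t)
  = 10 + (28 - 10) * e^(-0.01*287)
  = 10 + 18 * e^(-2.870)
  = 10 + 18 * 0.05670
  = 10 + 1.0206
  = 11.02%


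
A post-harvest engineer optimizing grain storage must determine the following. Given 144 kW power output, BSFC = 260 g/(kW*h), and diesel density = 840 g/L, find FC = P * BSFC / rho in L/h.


FC = P * BSFC / rho_fuel
   = 144 * 260 / 840
   = 37440 / 840
   = 44.57 L/h


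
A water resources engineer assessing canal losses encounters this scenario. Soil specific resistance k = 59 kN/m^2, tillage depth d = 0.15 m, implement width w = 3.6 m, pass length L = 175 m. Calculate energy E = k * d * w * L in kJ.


E = k * d * w * L
  = 59 * 0.15 * 3.6 * 175
  = 5575.50 kJ


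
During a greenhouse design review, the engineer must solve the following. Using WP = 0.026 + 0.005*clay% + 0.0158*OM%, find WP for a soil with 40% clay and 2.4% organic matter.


WP = 0.026 + 0.005*40 + 0.0158*2.4
   = 0.026 + 0.2000 + 0.0379
   = 0.2639


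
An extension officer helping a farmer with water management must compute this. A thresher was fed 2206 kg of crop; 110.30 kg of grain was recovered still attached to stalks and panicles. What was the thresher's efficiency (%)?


eta = (total - unthreshed) / total * 100
    = (2206 - 110.30) / 2206 * 100
    = 2095.70 / 2206 * 100
    = 95%


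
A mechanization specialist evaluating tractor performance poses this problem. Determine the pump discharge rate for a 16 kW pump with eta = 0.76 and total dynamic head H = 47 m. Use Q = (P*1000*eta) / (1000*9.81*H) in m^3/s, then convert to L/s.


Q = (P * 1000 * eta) / (rho * g * H)
  = (16 * 1000 * 0.76) / (1000 * 9.81 * 47)
  = 12160 / 461070
  = 0.02637 m^3/s = 26.37 L/s


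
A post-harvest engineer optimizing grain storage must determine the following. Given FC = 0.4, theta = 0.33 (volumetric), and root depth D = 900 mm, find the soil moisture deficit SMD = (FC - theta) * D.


SMD = (FC - theta) * D
    = (0.4 - 0.33) * 900
    = 0.070 * 900
    = 63 mm


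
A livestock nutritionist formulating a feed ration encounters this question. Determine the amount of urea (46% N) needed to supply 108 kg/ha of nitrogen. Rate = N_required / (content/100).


Rate = N_required / (N_content / 100)
     = 108 / (46 / 100)
     = 108 / 0.46
     = 234.78 kg/ha


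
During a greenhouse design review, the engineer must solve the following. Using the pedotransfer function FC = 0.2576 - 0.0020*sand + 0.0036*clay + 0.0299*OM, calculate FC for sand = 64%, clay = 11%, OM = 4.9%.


FC = 0.2576 - 0.0020*64 + 0.0036*11 + 0.0299*4.9
   = 0.2576 - 0.1280 + 0.0396 + 0.1465
   = 0.3157


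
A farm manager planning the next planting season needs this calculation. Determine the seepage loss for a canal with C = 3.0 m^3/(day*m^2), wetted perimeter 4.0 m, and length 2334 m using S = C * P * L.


S = C * P * L
  = 3.0 * 4.0 * 2334
  = 28008 m^3/day


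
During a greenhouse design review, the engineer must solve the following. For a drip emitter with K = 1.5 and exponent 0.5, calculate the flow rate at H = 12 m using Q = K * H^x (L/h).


Q = K * H^x
  = 1.5 * 12^0.5
  = 1.5 * 3.4641
  = 5.20 L/h


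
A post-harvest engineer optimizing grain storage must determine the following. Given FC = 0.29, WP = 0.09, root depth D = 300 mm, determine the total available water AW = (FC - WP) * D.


AW = (FC - WP) * D
   = (0.29 - 0.09) * 300
   = 0.20 * 300
   = 60 mm


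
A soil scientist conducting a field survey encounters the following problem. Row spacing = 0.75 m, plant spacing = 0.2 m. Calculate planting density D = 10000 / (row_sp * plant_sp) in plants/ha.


D = 10000 / (row_sp * plant_sp)
  = 10000 / (0.75 * 0.2)
  = 10000 / 0.1500
  = 66666.67 plants/ha


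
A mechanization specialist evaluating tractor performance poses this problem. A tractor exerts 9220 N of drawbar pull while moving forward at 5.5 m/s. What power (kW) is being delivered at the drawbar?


P = F * v / 1000
  = 9220 * 5.5 / 1000
  = 50710 / 1000
  = 50.71 kW


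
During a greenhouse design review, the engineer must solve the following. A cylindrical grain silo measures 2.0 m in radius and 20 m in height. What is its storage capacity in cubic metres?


V = pi * r^2 * h
  = pi * 2.0^2 * 20
  = pi * 4 * 20
  = 251.33 m^3


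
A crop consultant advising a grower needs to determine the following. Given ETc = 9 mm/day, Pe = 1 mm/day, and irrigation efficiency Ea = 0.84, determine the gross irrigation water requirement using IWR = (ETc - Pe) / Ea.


IWR = (ETc - Pe) / Ea
    = (9 - 1) / 0.84
    = 8 / 0.84
    = 9.52 mm/day


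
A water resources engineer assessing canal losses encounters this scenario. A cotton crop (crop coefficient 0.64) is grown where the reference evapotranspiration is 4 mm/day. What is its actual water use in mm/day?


ETc = Kc * ET0
    = 0.64 * 4
    = 2.56 mm/day


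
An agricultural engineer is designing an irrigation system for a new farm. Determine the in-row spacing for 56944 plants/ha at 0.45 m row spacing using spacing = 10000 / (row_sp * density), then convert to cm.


spacing = 10000 / (row_sp * density)
        = 10000 / (0.45 * 56944)
        = 10000 / 25624.80
        = 0.39025 m = 39.02 cm


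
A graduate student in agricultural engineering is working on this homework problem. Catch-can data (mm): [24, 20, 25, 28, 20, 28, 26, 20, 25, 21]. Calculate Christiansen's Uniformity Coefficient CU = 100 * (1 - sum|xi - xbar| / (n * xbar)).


xbar = 237 / 10 = 23.700
sum|xi - xbar| = 27.600
CU = 100 * (1 - 27.600 / (10 * 23.700))
   = 100 * (1 - 0.1165)
   = 88.35%


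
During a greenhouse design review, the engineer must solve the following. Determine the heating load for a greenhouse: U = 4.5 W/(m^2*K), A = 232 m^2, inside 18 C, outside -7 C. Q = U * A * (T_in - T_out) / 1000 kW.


dT = 18 - (-7) = 25 K
Q = U * A * dT
  = 4.5 * 232 * 25
  = 26100 W = 26.10 kW


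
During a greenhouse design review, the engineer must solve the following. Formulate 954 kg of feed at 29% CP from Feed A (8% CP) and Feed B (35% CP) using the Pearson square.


parts_A = CP_b - target = 35 - 29 = 6
parts_B = target - CP_a = 29 - 8 = 21
total_parts = 6 + 21 = 27
Feed A = 954 * 6 / 27 = 212 kg
Feed B = 954 * 21 / 27 = 742 kg

212 kg


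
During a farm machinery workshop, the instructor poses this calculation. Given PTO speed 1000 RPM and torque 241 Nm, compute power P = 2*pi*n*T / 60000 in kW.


P = 2*pi*n*T / 60000
  = 2*pi * 1000 * 241 / 60000
  = 1514247.66 / 60000
  = 25.24 kW


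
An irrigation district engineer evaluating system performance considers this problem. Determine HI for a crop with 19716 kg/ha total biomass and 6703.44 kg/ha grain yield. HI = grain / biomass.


HI = grain_yield / biomass
   = 6703.44 / 19716
   = 0.34


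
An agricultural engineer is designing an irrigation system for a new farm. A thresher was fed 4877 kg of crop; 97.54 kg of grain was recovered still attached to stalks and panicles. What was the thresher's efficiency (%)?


eta = (total - unthreshed) / total * 100
    = (4877 - 97.54) / 4877 * 100
    = 4779.46 / 4877 * 100
    = 98%


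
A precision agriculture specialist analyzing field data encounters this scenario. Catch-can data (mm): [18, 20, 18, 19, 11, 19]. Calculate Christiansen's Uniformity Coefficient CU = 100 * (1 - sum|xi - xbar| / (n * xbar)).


xbar = 105 / 6 = 17.500
sum|xi - xbar| = 13
CU = 100 * (1 - 13 / (6 * 17.500))
   = 100 * (1 - 0.1238)
   = 87.62%


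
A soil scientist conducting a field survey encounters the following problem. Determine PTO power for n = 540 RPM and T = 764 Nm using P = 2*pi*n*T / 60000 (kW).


P = 2*pi*n*T / 60000
  = 2*pi * 540 * 764 / 60000
  = 2592190.93 / 60000
  = 43.20 kW


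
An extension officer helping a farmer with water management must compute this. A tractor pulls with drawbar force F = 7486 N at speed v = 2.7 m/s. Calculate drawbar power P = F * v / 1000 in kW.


P = F * v / 1000
  = 7486 * 2.7 / 1000
  = 20212.20 / 1000
  = 20.21 kW


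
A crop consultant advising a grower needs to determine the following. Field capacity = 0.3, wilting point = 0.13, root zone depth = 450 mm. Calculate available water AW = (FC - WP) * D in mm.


AW = (FC - WP) * D
   = (0.3 - 0.13) * 450
   = 0.17 * 450
   = 76.50 mm


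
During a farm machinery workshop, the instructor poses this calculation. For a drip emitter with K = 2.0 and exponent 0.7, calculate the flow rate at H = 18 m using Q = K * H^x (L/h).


Q = K * H^x
  = 2.0 * 18^0.7
  = 2.0 * 7.5629
  = 15.13 L/h


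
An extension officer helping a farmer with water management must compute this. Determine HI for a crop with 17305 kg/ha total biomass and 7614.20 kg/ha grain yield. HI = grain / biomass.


HI = grain_yield / biomass
   = 7614.20 / 17305
   = 0.44


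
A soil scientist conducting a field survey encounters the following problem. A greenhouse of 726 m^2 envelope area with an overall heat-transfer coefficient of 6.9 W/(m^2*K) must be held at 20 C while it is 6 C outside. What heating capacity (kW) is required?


dT = 20 - (6) = 14 K
Q = U * A * dT
  = 6.9 * 726 * 14
  = 70131.60 W = 70.13 kW


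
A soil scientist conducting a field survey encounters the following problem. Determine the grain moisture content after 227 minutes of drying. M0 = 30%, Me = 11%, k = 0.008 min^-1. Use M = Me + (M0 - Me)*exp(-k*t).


M = Me + (M0 - Me) * e^(-k*t)
  = 11 + (30 - 11) * e^(-0.008*227)
  = 11 + 19 * e^(-1.816)
  = 11 + 19 * 0.16268
  = 11 + 3.0908
  = 14.09%


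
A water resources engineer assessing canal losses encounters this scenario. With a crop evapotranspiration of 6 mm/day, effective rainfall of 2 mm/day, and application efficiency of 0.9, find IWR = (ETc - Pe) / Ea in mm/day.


IWR = (ETc - Pe) / Ea
    = (6 - 2) / 0.9
    = 4 / 0.9
    = 4.44 mm/day


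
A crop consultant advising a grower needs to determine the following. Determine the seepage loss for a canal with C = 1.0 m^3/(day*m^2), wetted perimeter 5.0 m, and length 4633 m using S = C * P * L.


S = C * P * L
  = 1.0 * 5.0 * 4633
  = 23165 m^3/day


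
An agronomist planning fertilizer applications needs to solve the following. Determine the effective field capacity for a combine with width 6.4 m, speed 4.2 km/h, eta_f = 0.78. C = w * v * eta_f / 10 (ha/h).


C = w * v * eta_f / 10
  = 6.4 * 4.2 * 0.78 / 10
  = 20.97 / 10
  = 2.10 ha/h


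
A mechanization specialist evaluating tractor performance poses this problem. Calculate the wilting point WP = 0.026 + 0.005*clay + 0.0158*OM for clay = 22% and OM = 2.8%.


WP = 0.026 + 0.005*22 + 0.0158*2.8
   = 0.026 + 0.1100 + 0.0442
   = 0.1802


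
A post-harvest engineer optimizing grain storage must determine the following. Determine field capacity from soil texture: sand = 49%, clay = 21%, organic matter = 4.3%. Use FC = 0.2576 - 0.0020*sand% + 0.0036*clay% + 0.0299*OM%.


FC = 0.2576 - 0.0020*49 + 0.0036*21 + 0.0299*4.3
   = 0.2576 - 0.0980 + 0.0756 + 0.1286
   = 0.3638


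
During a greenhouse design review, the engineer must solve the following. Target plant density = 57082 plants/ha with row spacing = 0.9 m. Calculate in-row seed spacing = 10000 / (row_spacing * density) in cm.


spacing = 10000 / (row_sp * density)
        = 10000 / (0.9 * 57082)
        = 10000 / 51373.80
        = 0.19465 m = 19.47 cm


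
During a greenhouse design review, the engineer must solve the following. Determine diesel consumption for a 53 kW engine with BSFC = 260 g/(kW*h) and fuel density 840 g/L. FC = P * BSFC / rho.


FC = P * BSFC / rho_fuel
   = 53 * 260 / 840
   = 13780 / 840
   = 16.40 L/h


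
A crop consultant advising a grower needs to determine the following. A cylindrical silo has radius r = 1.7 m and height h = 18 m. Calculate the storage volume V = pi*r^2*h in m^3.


V = pi * r^2 * h
  = pi * 1.7^2 * 18
  = pi * 2.89 * 18
  = 163.43 m^3
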